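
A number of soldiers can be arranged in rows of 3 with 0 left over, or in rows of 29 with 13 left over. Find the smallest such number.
M = 3 × 29 = 87. M₁ = 29, y₁ ≡ 2 (mod 3). M₂ = 3, y₂ ≡ 10 (mod 29). z = 0×29×2 + 13×3×10 ≡ 42 (mod 87). The smallest positive such number is 42.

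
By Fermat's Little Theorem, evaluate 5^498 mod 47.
By Fermat: 5^{46} ≡ 1 (mod 47). 498 ≡ 38 (mod 46). So 5^{498} ≡ 5^{38} ≡ 6 (mod 47)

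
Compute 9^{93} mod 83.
44

Using successive squaring:
Binary expansion of 93: 1011101
Powers of 9 mod 83 (each is the square of the previous):
  9^1 ≡ 9 (mod 83)
  9^2 ≡ 9² = 81 ≡ 81 (mod 83)
  9^4 ≡ 81² = 6561 ≡ 4 (mod 83)
  9^8 ≡ 4² = 16 ≡ 16 (mod 83)
  9^16 ≡ 16² = 256 ≡ 7 (mod 83)
  9^32 ≡ 7² = 49 ≡ 49 (mod 83)
  9^64 ≡ 49² = 2401 ≡ 77 (mod 83)
93 = 64 + 16 + 8 + 4 + 1, so 9^93 = 9^64 × 9^16 × 9^8 × 9^4 × 9^1 ≡ 77 × 7 × 16 × 4 × 9 (mod 83)
Multiplying step by step:
  77 × 7 = 539 ≡ 41 (mod 83)
  41 × 16 = 656 ≡ 75 (mod 83)
  75 × 4 = 300 ≡ 51 (mod 83)
  51 × 9 = 459 ≡ 44 (mod 83)
Result: 9^93 ≡ 44 (mod 83)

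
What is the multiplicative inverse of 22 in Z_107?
22^(-1) ≡ 73 (mod 107). Verification: 22 × 73 = 1606 ≡ 1 (mod 107)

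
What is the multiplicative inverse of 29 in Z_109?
94

Using Extended Euclidean Algorithm:
gcd(29, 109) = 1
Bezout coefficients: 29 × -15 + 109 × 4 = 1
So 29 × -15 ≡ 1 (mod 109)
The inverse is -15 mod 109 = 94
Verification: 29 × 94 = 2726 = 25 × 109 + 1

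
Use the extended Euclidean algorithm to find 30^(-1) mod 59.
Extended GCD: 30(2) + 59(-1) = 1. So 30^(-1) ≡ 2 ≡ 2 (mod 59). Verify: 30 × 2 = 60 ≡ 1 (mod 59)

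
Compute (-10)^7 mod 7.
(-10) ≡ 4 (mod 7). 7 = 4 + 2 + 1 (binary 111). Repeated squaring mod 7: 4^1 ≡ 4; 4^2 ≡ 4² = 16 ≡ 2; 4^4 ≡ 2² = 4 ≡ 4. Multiply: (-10)^7 ≡ 4^4 × 4^2 × 4^1 ≡ 4 × 2 × 4 (mod 7): 4 × 2 = 8 ≡ 1; 1 × 4 = 4 ≡ 4. So (-10)^7 ≡ 4 (mod 7).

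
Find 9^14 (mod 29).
Using repeated squaring. 14 = 8 + 4 + 2 (binary 1110). Repeated squaring mod 29: 9^1 ≡ 9; 9^2 ≡ 9² = 81 ≡ 23; 9^4 ≡ 23² = 529 ≡ 7; 9^8 ≡ 7² = 49 ≡ 20. Multiply: 9^14 = 9^8 × 9^4 × 9^2 ≡ 20 × 7 × 23 (mod 29): 20 × 7 = 140 ≡ 24; 24 × 23 = 552 ≡ 1. So 9^14 ≡ 1 (mod 29).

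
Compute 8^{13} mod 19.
8

Using successive squaring:
Binary expansion of 13: 1101
Powers of 8 mod 19 (each is the square of the previous):
  8^1 ≡ 8 (mod 19)
  8^2 ≡ 8² = 64 ≡ 7 (mod 19)
  8^4 ≡ 7² = 49 ≡ 11 (mod 19)
  8^8 ≡ 11² = 121 ≡ 7 (mod 19)
13 = 8 + 4 + 1, so 8^13 = 8^8 × 8^4 × 8^1 ≡ 7 × 11 × 8 (mod 19)
Multiplying step by step:
  7 × 11 = 77 ≡ 1 (mod 19)
  1 × 8 = 8 ≡ 8 (mod 19)
Result: 8^13 ≡ 8 (mod 19)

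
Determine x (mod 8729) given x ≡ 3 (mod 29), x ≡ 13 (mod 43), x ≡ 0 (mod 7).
3367

Using the Chinese Remainder Theorem:
M = product of moduli = 8729
For equation 1: M_1 = 301, 301 ≡ 11 (mod 29), inverse of 301 mod 29 is 8 (check: 11 × 8 = 88 ≡ 1 (mod 29))
For equation 2: M_2 = 203, 203 ≡ 31 (mod 43), inverse of 203 mod 43 is 25 (check: 31 × 25 = 775 ≡ 1 (mod 43))
For equation 3: M_3 = 1247, 1247 ≡ 1 (mod 7), inverse of 1247 mod 7 is 1 (check: 1 × 1 = 1 ≡ 1 (mod 7))
Combine: x ≡ Σ r_i×M_i×(M_i⁻¹ mod m_i) = 3×301×8 + 13×203×25 + 0×1247×1 = 7224 + 65975 + 0 = 73199
73199 mod 8729 = 3367
x ≡ 3367 (mod 8729)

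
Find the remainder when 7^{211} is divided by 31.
By Fermat: 7^{30} ≡ 1 (mod 31). 211 = 7×30 + 1. So 7^{211} ≡ 7^{1} ≡ 7 (mod 31)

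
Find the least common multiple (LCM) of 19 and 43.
817

First find GCD(19, 43) using the Euclidean algorithm:
19 = 0 × 43 + 19
43 = 2 × 19 + 5
19 = 3 × 5 + 4
5 = 1 × 4 + 1
4 = 4 × 1 + 0
GCD(19, 43) = 1

LCM formula: LCM(a, b) = (a × b) / GCD(a, b)
LCM(19, 43) = (19 × 43) / 1
LCM(19, 43) = 817 / 1
LCM(19, 43) = 817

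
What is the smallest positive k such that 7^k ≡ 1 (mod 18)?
Powers of 7 mod 18: 7^1≡7, 7^2≡13, 7^3≡1. Order = 3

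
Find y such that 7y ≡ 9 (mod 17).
11

Since gcd(7, 17) = 1 divides 9, a solution exists.
Multiply both sides by the inverse of 7 mod 17:
  7^(-1) mod 17 = 5
  x ≡ 5 × 9 ≡ 45 ≡ 11 (mod 17)
Verification: 7 × 11 = 77 = 4 × 17 + 9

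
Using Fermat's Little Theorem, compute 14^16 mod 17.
By Fermat's Little Theorem, 14^{16} ≡ 1 (mod 17) since 17 is prime and gcd(14, 17) = 1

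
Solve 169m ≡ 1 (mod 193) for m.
169^(-1) ≡ 8 (mod 193). Verification: 169 × 8 = 1352 ≡ 1 (mod 193)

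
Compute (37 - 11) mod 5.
1

(37 - 11) = 26
26 mod 5 = 1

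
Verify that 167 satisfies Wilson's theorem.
(166)! mod 167 = 166. Since this equals -1 (mod 167), Wilson confirms 167 is prime.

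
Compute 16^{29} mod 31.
2

Using successive squaring:
Binary expansion of 29: 11101
Powers of 16 mod 31 (each is the square of the previous):
  16^1 ≡ 16 (mod 31)
  16^2 ≡ 16² = 256 ≡ 8 (mod 31)
  16^4 ≡ 8² = 64 ≡ 2 (mod 31)
  16^8 ≡ 2² = 4 ≡ 4 (mod 31)
  16^16 ≡ 4² = 16 ≡ 16 (mod 31)
29 = 16 + 8 + 4 + 1, so 16^29 = 16^16 × 16^8 × 16^4 × 16^1 ≡ 16 × 4 × 2 × 16 (mod 31)
Multiplying step by step:
  16 × 4 = 64 ≡ 2 (mod 31)
  2 × 2 = 4 ≡ 4 (mod 31)
  4 × 16 = 64 ≡ 2 (mod 31)
Result: 16^29 ≡ 2 (mod 31)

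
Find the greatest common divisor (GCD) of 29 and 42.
1

Using the Euclidean algorithm:
29 = 0 × 42 + 29
42 = 1 × 29 + 13
29 = 2 × 13 + 3
13 = 4 × 3 + 1
3 = 3 × 1 + 0

GCD(29, 42) = 1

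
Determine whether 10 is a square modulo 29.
By Euler's criterion: 10^{14} ≡ 28 (mod 29). Since this equals -1 (≡ 28), 10 is not a QR.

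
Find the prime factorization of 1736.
2^3 × 7 × 31

Divide by primes starting from smallest:
1736 ÷ 2 = 868
868 ÷ 2 = 434
434 ÷ 2 = 217
217 ÷ 7 = 31
31 ÷ 31 = 1

1736 = 2^3 × 7 × 31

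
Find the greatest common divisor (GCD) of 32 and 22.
2

Using the Euclidean algorithm:
32 = 1 × 22 + 10
22 = 2 × 10 + 2
10 = 5 × 2 + 0

GCD(32, 22) = 2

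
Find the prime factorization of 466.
2 × 233

Divide by primes starting from smallest:
466 ÷ 2 = 233
233 ÷ 233 = 1

466 = 2 × 233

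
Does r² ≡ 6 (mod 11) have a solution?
By Euler's criterion: 6^{5} ≡ 10 (mod 11). Since this equals -1 (≡ 10), 6 is not a QR.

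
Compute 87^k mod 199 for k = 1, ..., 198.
g^1, g^2, ..., g^{198} mod 199: {87, 7, 12, 49, 84, 144, 190, 13, 136, 91, 156, 40, 97, 81, 82, 169, 176, 188, 38, 122, 67, 58, 71, 8, 99, 56, 96, 193, 75, 157, 127, 104, 93, 131, 54, 121, 179, 51, 59, 158, 15, 111, 105, 180, 138, 66, 170, 64, 195, 50, 171, 151, 3, 62, 21, 36, 147, 53, 34, 172, 39, 10, 74, 70, 120, 92, 44, 47, 109, 130, 166, 114, 167, 2, 174, 14, 24, 98, 168, 89, 181, 26, 73, 182, 113, 80, 194, 162, 164, 139, 153, 177, 76, 45, 134, 116, 142, 16, 198, 112, 192, 187, 150, 115, 55, 9, 186, 63, 108, 43, 159, 102, 118, 117, 30, 23, 11, 161, 77, 132, 141, 128, 191, 100, 143, 103, 6, 124, 42, 72, 95, 106, 68, 145, 78, 20, 148, 140, 41, 184, 88, 94, 19, 61, 133, 29, 135, 4, 149, 28, 48, 196, 137, 178, 163, 52, 146, 165, 27, 160, 189, 125, 129, 79, 107, 155, 152, 90, 69, 33, 85, 32, 197, 25, 185, 175, 101, 31, 110, 18, 173, 126, 17, 86, 119, 5, 37, 35, 60, 46, 22, 123, 154, 65, 83, 57, 183, 1}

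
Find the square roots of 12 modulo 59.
The square roots of 12 mod 59 are 22 and 37. Verify: 22² = 484 ≡ 12 (mod 59)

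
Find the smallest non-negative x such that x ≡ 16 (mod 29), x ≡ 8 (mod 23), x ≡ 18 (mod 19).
5091

Using the Chinese Remainder Theorem:
M = product of moduli = 12673
For equation 1: M_1 = 437, 437 ≡ 2 (mod 29), inverse of 437 mod 29 is 15 (check: 2 × 15 = 30 ≡ 1 (mod 29))
For equation 2: M_2 = 551, 551 ≡ 22 (mod 23), inverse of 551 mod 23 is 22 (check: 22 × 22 = 484 ≡ 1 (mod 23))
For equation 3: M_3 = 667, 667 ≡ 2 (mod 19), inverse of 667 mod 19 is 10 (check: 2 × 10 = 20 ≡ 1 (mod 19))
Combine: x ≡ Σ r_i×M_i×(M_i⁻¹ mod m_i) = 16×437×15 + 8×551×22 + 18×667×10 = 104880 + 96976 + 120060 = 321916
321916 mod 12673 = 5091
x ≡ 5091 (mod 12673)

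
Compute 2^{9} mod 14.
8

Using successive squaring:
Binary expansion of 9: 1001
Powers of 2 mod 14 (each is the square of the previous):
  2^1 ≡ 2 (mod 14)
  2^2 ≡ 2² = 4 ≡ 4 (mod 14)
  2^4 ≡ 4² = 16 ≡ 2 (mod 14)
  2^8 ≡ 2² = 4 ≡ 4 (mod 14)
9 = 8 + 1, so 2^9 = 2^8 × 2^1 ≡ 4 × 2 (mod 14)
Multiplying step by step:
  4 × 2 = 8 ≡ 8 (mod 14)
Result: 2^9 ≡ 8 (mod 14)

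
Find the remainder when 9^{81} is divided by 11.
By Fermat: 9^{10} ≡ 1 (mod 11). 81 = 8×10 + 1. So 9^{81} ≡ 9^{1} ≡ 9 (mod 11)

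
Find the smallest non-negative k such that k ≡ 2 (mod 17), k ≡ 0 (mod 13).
104

Using the Chinese Remainder Theorem:
M = product of moduli = 221
For equation 1: M_1 = 13, 13 ≡ 13 (mod 17), inverse of 13 mod 17 is 4 (check: 13 × 4 = 52 ≡ 1 (mod 17))
For equation 2: M_2 = 17, 17 ≡ 4 (mod 13), inverse of 17 mod 13 is 10 (check: 4 × 10 = 40 ≡ 1 (mod 13))
Combine: k ≡ Σ r_i×M_i×(M_i⁻¹ mod m_i) = 2×13×4 + 0×17×10 = 104 + 0 = 104
104 mod 221 = 104
k ≡ 104 (mod 221)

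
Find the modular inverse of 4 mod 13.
4^(-1) ≡ 10 (mod 13). Verification: 4 × 10 = 40 ≡ 1 (mod 13)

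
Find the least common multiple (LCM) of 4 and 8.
8

First find GCD(4, 8) using the Euclidean algorithm:
4 = 0 × 8 + 4
8 = 2 × 4 + 0
GCD(4, 8) = 4

LCM formula: LCM(a, b) = (a × b) / GCD(a, b)
LCM(4, 8) = (4 × 8) / 4
LCM(4, 8) = 32 / 4
LCM(4, 8) = 8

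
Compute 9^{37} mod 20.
9

Using successive squaring:
Binary expansion of 37: 100101
Powers of 9 mod 20 (each is the square of the previous):
  9^1 ≡ 9 (mod 20)
  9^2 ≡ 9² = 81 ≡ 1 (mod 20)
  9^4 ≡ 1² = 1 ≡ 1 (mod 20)
  9^8 ≡ 1² = 1 ≡ 1 (mod 20)
  9^16 ≡ 1² = 1 ≡ 1 (mod 20)
  9^32 ≡ 1² = 1 ≡ 1 (mod 20)
37 = 32 + 4 + 1, so 9^37 = 9^32 × 9^4 × 9^1 ≡ 1 × 1 × 9 (mod 20)
Multiplying step by step:
  1 × 1 = 1 ≡ 1 (mod 20)
  1 × 9 = 9 ≡ 9 (mod 20)
Result: 9^37 ≡ 9 (mod 20)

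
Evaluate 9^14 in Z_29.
Using repeated squaring. 14 = 8 + 4 + 2 (binary 1110). Repeated squaring mod 29: 9^1 ≡ 9; 9^2 ≡ 9² = 81 ≡ 23; 9^4 ≡ 23² = 529 ≡ 7; 9^8 ≡ 7² = 49 ≡ 20. Multiply: 9^14 = 9^8 × 9^4 × 9^2 ≡ 20 × 7 × 23 (mod 29): 20 × 7 = 140 ≡ 24; 24 × 23 = 552 ≡ 1. So 9^14 ≡ 1 (mod 29).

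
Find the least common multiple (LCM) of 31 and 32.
992

First find GCD(31, 32) using the Euclidean algorithm:
31 = 0 × 32 + 31
32 = 1 × 31 + 1
31 = 31 × 1 + 0
GCD(31, 32) = 1

LCM formula: LCM(a, b) = (a × b) / GCD(a, b)
LCM(31, 32) = (31 × 32) / 1
LCM(31, 32) = 992 / 1
LCM(31, 32) = 992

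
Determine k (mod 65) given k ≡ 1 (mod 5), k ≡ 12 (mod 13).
51

Using the Chinese Remainder Theorem:
M = product of moduli = 65
For equation 1: M_1 = 13, 13 ≡ 3 (mod 5), inverse of 13 mod 5 is 2 (check: 3 × 2 = 6 ≡ 1 (mod 5))
For equation 2: M_2 = 5, 5 ≡ 5 (mod 13), inverse of 5 mod 13 is 8 (check: 5 × 8 = 40 ≡ 1 (mod 13))
Combine: k ≡ Σ r_i×M_i×(M_i⁻¹ mod m_i) = 1×13×2 + 12×5×8 = 26 + 480 = 506
506 mod 65 = 51
k ≡ 51 (mod 65)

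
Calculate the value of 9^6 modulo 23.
6 = 4 + 2 (binary 110). Repeated squaring mod 23: 9^1 ≡ 9; 9^2 ≡ 9² = 81 ≡ 12; 9^4 ≡ 12² = 144 ≡ 6. Multiply: 9^6 = 9^4 × 9^2 ≡ 6 × 12 (mod 23): 6 × 12 = 72 ≡ 3. So 9^6 ≡ 3 (mod 23).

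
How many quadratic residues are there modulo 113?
For prime 113, there are (p-1)/2 = (113-1)/2 = 56 quadratic residues (excluding 0).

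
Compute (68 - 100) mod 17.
2

(68 - 100) = -32
-32 mod 17 = 2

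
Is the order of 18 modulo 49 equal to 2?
No, the actual order is 3, not 2.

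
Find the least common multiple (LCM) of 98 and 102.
4998

First find GCD(98, 102) using the Euclidean algorithm:
98 = 0 × 102 + 98
102 = 1 × 98 + 4
98 = 24 × 4 + 2
4 = 2 × 2 + 0
GCD(98, 102) = 2

LCM formula: LCM(a, b) = (a × b) / GCD(a, b)
LCM(98, 102) = (98 × 102) / 2
LCM(98, 102) = 9996 / 2
LCM(98, 102) = 4998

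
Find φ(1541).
1452

Prime factorization: 1541 = 23 × 67
Using the formula φ(n) = n × Π(1 - 1/p) for each prime factor p:
φ(1541) = 1541 × (1 - 1/23) × (1 - 1/67)
φ(1541) = 1452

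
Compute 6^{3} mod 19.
7

Using successive squaring:
Binary expansion of 3: 11
Powers of 6 mod 19 (each is the square of the previous):
  6^1 ≡ 6 (mod 19)
  6^2 ≡ 6² = 36 ≡ 17 (mod 19)
3 = 2 + 1, so 6^3 = 6^2 × 6^1 ≡ 17 × 6 (mod 19)
Multiplying step by step:
  17 × 6 = 102 ≡ 7 (mod 19)
Result: 6^3 ≡ 7 (mod 19)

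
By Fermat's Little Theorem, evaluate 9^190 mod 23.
By Fermat: 9^{22} ≡ 1 (mod 23). 190 = 8×22 + 14. So 9^{190} ≡ 9^{14} ≡ 16 (mod 23)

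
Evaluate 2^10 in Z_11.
10 = 8 + 2 (binary 1010). Repeated squaring mod 11: 2^1 ≡ 2; 2^2 ≡ 2² = 4 ≡ 4; 2^4 ≡ 4² = 16 ≡ 5; 2^8 ≡ 5² = 25 ≡ 3. Multiply: 2^10 = 2^8 × 2^2 ≡ 3 × 4 (mod 11): 3 × 4 = 12 ≡ 1. So 2^10 ≡ 1 (mod 11).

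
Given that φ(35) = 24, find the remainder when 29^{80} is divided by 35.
By Euler: 29^{24} ≡ 1 (mod 35) since gcd(29, 35) = 1. 80 = 3×24 + 8. So 29^{80} ≡ 29^{8} ≡ 1 (mod 35)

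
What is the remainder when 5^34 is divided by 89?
Using repeated squaring. 34 = 32 + 2 (binary 100010). Repeated squaring mod 89: 5^1 ≡ 5; 5^2 ≡ 5² = 25 ≡ 25; 5^4 ≡ 25² = 625 ≡ 2; 5^8 ≡ 2² = 4 ≡ 4; 5^16 ≡ 4² = 16 ≡ 16; 5^32 ≡ 16² = 256 ≡ 78. Multiply: 5^34 = 5^32 × 5^2 ≡ 78 × 25 (mod 89): 78 × 25 = 1950 ≡ 81. So 5^34 ≡ 81 (mod 89).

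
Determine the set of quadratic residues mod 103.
QRs mod 103: {1, 2, 4, 7, 8, 9, 13, 14, 15, 16, 17, 18, 19, 23, 25, 26, 28, 29, 30, 32, 33, 34, 36, 38, 41, 46, 49, 50, 52, 55, 56, 58, 59, 60, 61, 63, 64, 66, 68, 72, 76, 79, 81, 82, 83, 91, 92, 93, 97, 98, 100}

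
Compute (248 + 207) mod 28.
7

(248 + 207) = 455
455 mod 28 = 7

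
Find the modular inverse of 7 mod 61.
7^(-1) ≡ 35 (mod 61). Verification: 7 × 35 = 245 ≡ 1 (mod 61)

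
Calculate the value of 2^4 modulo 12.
4 = 4 (binary 100). Repeated squaring mod 12: 2^1 ≡ 2; 2^2 ≡ 2² = 4 ≡ 4; 2^4 ≡ 4² = 16 ≡ 4. So 2^4 ≡ 4 (mod 12).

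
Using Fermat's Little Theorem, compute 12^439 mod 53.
By Fermat: 12^{52} ≡ 1 (mod 53). 439 ≡ 23 (mod 52). So 12^{439} ≡ 12^{23} ≡ 48 (mod 53)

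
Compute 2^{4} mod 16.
0

Using successive squaring:
Binary expansion of 4: 100
Powers of 2 mod 16 (each is the square of the previous):
  2^1 ≡ 2 (mod 16)
  2^2 ≡ 2² = 4 ≡ 4 (mod 16)
  2^4 ≡ 4² = 16 ≡ 0 (mod 16)
4 is a power of 2, so 2^4 is the last square: ≡ 0 (mod 16)
Result: 2^4 ≡ 0 (mod 16)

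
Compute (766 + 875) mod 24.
9

(766 + 875) = 1641
1641 mod 24 = 9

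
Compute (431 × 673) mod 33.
26

(431 × 673) = 290063
290063 mod 33 = 26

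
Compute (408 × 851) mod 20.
8

(408 × 851) = 347208
347208 mod 20 = 8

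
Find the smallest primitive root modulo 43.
p - 1 = 42 has prime divisors 2, 3, 7. h is a primitive root mod 43 iff h^(42/q) ≢ 1 (mod 43) for each such q.
h = 2: 2^21 ≡ 42, 2^14 ≡ 1, 2^6 ≡ 21 (mod 43); 2^14 ≡ 1, so not a primitive root.
h = 3: 3^21 ≡ 42, 3^14 ≡ 36, 3^6 ≡ 41 (mod 43); none is 1, so 3 has order 42 and is a primitive root.
The smallest primitive root mod 43 is g = 3.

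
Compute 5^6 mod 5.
5 ≡ 0 (mod 5). 6 = 4 + 2 (binary 110). Repeated squaring mod 5: 0^1 ≡ 0; 0^2 ≡ 0² = 0 ≡ 0; 0^4 ≡ 0² = 0 ≡ 0. Multiply: 5^6 ≡ 0^4 × 0^2 ≡ 0 × 0 (mod 5): 0 × 0 = 0 ≡ 0. So 5^6 ≡ 0 (mod 5).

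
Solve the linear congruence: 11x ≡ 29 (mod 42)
37

Since gcd(11, 42) = 1 divides 29, a solution exists.
Multiply both sides by the inverse of 11 mod 42:
  11^(-1) mod 42 = 23
  x ≡ 23 × 29 ≡ 667 ≡ 37 (mod 42)
Verification: 11 × 37 = 407 = 9 × 42 + 29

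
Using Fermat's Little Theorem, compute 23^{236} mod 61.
9

By Fermat's Little Theorem, a^(p-1) ≡ 1 (mod p) for prime p and gcd(a, p) = 1
Here p = 61, so 23^60 ≡ 1 (mod 61)
We can reduce the exponent: 236 mod 60 = 56
So 23^236 ≡ 23^56 (mod 61)
Computing: 23^56 mod 61 = 9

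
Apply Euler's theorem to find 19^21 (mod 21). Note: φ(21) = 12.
By Euler: 19^{12} ≡ 1 (mod 21) since gcd(19, 21) = 1. 21 = 1×12 + 9. So 19^{21} ≡ 19^{9} ≡ 13 (mod 21)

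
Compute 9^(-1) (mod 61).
9^(-1) ≡ 34 (mod 61). Verification: 9 × 34 = 306 ≡ 1 (mod 61)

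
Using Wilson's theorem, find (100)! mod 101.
By Wilson's theorem, (100)! ≡ -1 ≡ 100 (mod 101)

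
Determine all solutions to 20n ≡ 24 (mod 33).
21

Since gcd(20, 33) = 1 divides 24, a solution exists.
Multiply both sides by the inverse of 20 mod 33:
  20^(-1) mod 33 = 5
  x ≡ 5 × 24 ≡ 120 ≡ 21 (mod 33)
Verification: 20 × 21 = 420 = 12 × 33 + 24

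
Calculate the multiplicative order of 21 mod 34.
Powers of 21 mod 34: 21^1≡21, 21^2≡33, 21^3≡13, 21^4≡1. Order = 4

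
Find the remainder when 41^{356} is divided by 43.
By Fermat: 41^{42} ≡ 1 (mod 43). 356 = 8×42 + 20. So 41^{356} ≡ 41^{20} ≡ 21 (mod 43)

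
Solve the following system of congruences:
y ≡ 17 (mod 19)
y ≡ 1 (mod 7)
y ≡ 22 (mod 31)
3494

Using the Chinese Remainder Theorem:
M = product of moduli = 4123
For equation 1: M_1 = 217, 217 ≡ 8 (mod 19), inverse of 217 mod 19 is 12 (check: 8 × 12 = 96 ≡ 1 (mod 19))
For equation 2: M_2 = 589, 589 ≡ 1 (mod 7), inverse of 589 mod 7 is 1 (check: 1 × 1 = 1 ≡ 1 (mod 7))
For equation 3: M_3 = 133, 133 ≡ 9 (mod 31), inverse of 133 mod 31 is 7 (check: 9 × 7 = 63 ≡ 1 (mod 31))
Combine: y ≡ Σ r_i×M_i×(M_i⁻¹ mod m_i) = 17×217×12 + 1×589×1 + 22×133×7 = 44268 + 589 + 20482 = 65339
65339 mod 4123 = 3494
y ≡ 3494 (mod 4123)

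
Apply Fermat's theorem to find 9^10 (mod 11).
By Fermat's Little Theorem, 9^{10} ≡ 1 (mod 11) since 11 is prime and gcd(9, 11) = 1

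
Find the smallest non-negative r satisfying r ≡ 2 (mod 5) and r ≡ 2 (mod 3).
M = 5 × 3 = 15. M₁ = 3, y₁ ≡ 2 (mod 5). M₂ = 5, y₂ ≡ 2 (mod 3). r = 2×3×2 + 2×5×2 ≡ 2 (mod 15)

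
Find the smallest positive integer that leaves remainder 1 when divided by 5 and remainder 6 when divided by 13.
M = 5 × 13 = 65. M₁ = 13, y₁ ≡ 2 (mod 5). M₂ = 5, y₂ ≡ 8 (mod 13). r = 1×13×2 + 6×5×8 ≡ 6 (mod 65). The smallest positive such number is 6.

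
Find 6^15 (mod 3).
Using repeated squaring. 6 ≡ 0 (mod 3). 15 = 8 + 4 + 2 + 1 (binary 1111). Repeated squaring mod 3: 0^1 ≡ 0; 0^2 ≡ 0² = 0 ≡ 0; 0^4 ≡ 0² = 0 ≡ 0; 0^8 ≡ 0² = 0 ≡ 0. Multiply: 6^15 ≡ 0^8 × 0^4 × 0^2 × 0^1 ≡ 0 × 0 × 0 × 0 (mod 3): 0 × 0 = 0 ≡ 0; 0 × 0 = 0 ≡ 0; 0 × 0 = 0 ≡ 0. So 6^15 ≡ 0 (mod 3).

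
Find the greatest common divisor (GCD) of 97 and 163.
1

Using the Euclidean algorithm:
97 = 0 × 163 + 97
163 = 1 × 97 + 66
97 = 1 × 66 + 31
66 = 2 × 31 + 4
31 = 7 × 4 + 3
4 = 1 × 3 + 1
3 = 3 × 1 + 0

GCD(97, 163) = 1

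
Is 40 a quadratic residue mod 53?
By Euler's criterion: 40^{26} ≡ 1 (mod 53). Since this equals 1, 40 is a QR.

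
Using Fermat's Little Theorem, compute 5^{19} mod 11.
9

By Fermat's Little Theorem, a^(p-1) ≡ 1 (mod p) for prime p and gcd(a, p) = 1
Here p = 11, so 5^10 ≡ 1 (mod 11)
We can reduce the exponent: 19 mod 10 = 9
So 5^19 ≡ 5^9 (mod 11)
Computing: 5^9 mod 11 = 9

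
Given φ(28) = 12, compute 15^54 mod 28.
By Euler: 15^{12} ≡ 1 (mod 28) since gcd(15, 28) = 1. 54 = 4×12 + 6. So 15^{54} ≡ 15^{6} ≡ 1 (mod 28)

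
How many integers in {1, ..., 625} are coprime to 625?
500

Prime factorization: 625 = 5^4
Using the formula φ(n) = n × Π(1 - 1/p) for each prime factor p:
φ(625) = 625 × (1 - 1/5)
φ(625) = 500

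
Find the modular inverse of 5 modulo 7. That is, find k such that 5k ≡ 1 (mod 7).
3

Using Extended Euclidean Algorithm:
gcd(5, 7) = 1
Bezout coefficients: 5 × 3 + 7 × -2 = 1
So 5 × 3 ≡ 1 (mod 7)
The inverse is 3 mod 7 = 3
Verification: 5 × 3 = 15 = 2 × 7 + 1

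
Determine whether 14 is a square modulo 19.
By Euler's criterion: 14^{9} ≡ 18 (mod 19). Since this equals -1 (≡ 18), 14 is not a QR.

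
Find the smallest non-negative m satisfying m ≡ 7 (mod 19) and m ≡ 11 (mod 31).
M = 19 × 31 = 589. M₁ = 31, y₁ ≡ 8 (mod 19). M₂ = 19, y₂ ≡ 18 (mod 31). m = 7×31×8 + 11×19×18 ≡ 197 (mod 589)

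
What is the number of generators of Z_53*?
Number of primitive roots mod 53 = φ(52) = 24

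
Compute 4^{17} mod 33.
16

Using successive squaring:
Binary expansion of 17: 10001
Powers of 4 mod 33 (each is the square of the previous):
  4^1 ≡ 4 (mod 33)
  4^2 ≡ 4² = 16 ≡ 16 (mod 33)
  4^4 ≡ 16² = 256 ≡ 25 (mod 33)
  4^8 ≡ 25² = 625 ≡ 31 (mod 33)
  4^16 ≡ 31² = 961 ≡ 4 (mod 33)
17 = 16 + 1, so 4^17 = 4^16 × 4^1 ≡ 4 × 4 (mod 33)
Multiplying step by step:
  4 × 4 = 16 ≡ 16 (mod 33)
Result: 4^17 ≡ 16 (mod 33)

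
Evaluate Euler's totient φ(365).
288

Prime factorization: 365 = 5 × 73
Using the formula φ(n) = n × Π(1 - 1/p) for each prime factor p:
φ(365) = 365 × (1 - 1/5) × (1 - 1/73)
φ(365) = 288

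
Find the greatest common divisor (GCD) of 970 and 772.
2

Using the Euclidean algorithm:
970 = 1 × 772 + 198
772 = 3 × 198 + 178
198 = 1 × 178 + 20
178 = 8 × 20 + 18
20 = 1 × 18 + 2
18 = 9 × 2 + 0

GCD(970, 772) = 2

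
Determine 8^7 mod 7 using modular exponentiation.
8 ≡ 1 (mod 7). 7 = 4 + 2 + 1 (binary 111). Repeated squaring mod 7: 1^1 ≡ 1; 1^2 ≡ 1² = 1 ≡ 1; 1^4 ≡ 1² = 1 ≡ 1. Multiply: 8^7 ≡ 1^4 × 1^2 × 1^1 ≡ 1 × 1 × 1 (mod 7): 1 × 1 = 1 ≡ 1; 1 × 1 = 1 ≡ 1. So 8^7 ≡ 1 (mod 7).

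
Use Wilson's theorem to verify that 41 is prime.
(40)! mod 41 = 40. Since this equals -1 (mod 41), Wilson confirms 41 is prime.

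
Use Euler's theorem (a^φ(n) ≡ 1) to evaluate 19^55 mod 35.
By Euler: 19^{24} ≡ 1 (mod 35) since gcd(19, 35) = 1. 55 = 2×24 + 7. So 19^{55} ≡ 19^{7} ≡ 19 (mod 35)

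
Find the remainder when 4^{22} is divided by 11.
By Fermat: 4^{10} ≡ 1 (mod 11). 22 = 2×10 + 2. So 4^{22} ≡ 4^{2} ≡ 5 (mod 11)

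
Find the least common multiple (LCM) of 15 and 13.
195

First find GCD(15, 13) using the Euclidean algorithm:
15 = 1 × 13 + 2
13 = 6 × 2 + 1
2 = 2 × 1 + 0
GCD(15, 13) = 1

LCM formula: LCM(a, b) = (a × b) / GCD(a, b)
LCM(15, 13) = (15 × 13) / 1
LCM(15, 13) = 195 / 1
LCM(15, 13) = 195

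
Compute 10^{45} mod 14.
6

Using successive squaring:
Binary expansion of 45: 101101
Powers of 10 mod 14 (each is the square of the previous):
  10^1 ≡ 10 (mod 14)
  10^2 ≡ 10² = 100 ≡ 2 (mod 14)
  10^4 ≡ 2² = 4 ≡ 4 (mod 14)
  10^8 ≡ 4² = 16 ≡ 2 (mod 14)
  10^16 ≡ 2² = 4 ≡ 4 (mod 14)
  10^32 ≡ 4² = 16 ≡ 2 (mod 14)
45 = 32 + 8 + 4 + 1, so 10^45 = 10^32 × 10^8 × 10^4 × 10^1 ≡ 2 × 2 × 4 × 10 (mod 14)
Multiplying step by step:
  2 × 2 = 4 ≡ 4 (mod 14)
  4 × 4 = 16 ≡ 2 (mod 14)
  2 × 10 = 20 ≡ 6 (mod 14)
Result: 10^45 ≡ 6 (mod 14)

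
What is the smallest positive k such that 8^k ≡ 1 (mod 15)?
Powers of 8 mod 15: 8^1≡8, 8^2≡4, 8^3≡2, 8^4≡1. Order = 4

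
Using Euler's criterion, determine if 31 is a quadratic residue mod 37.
By Euler's criterion: 31^{18} ≡ 36 (mod 37). Since this equals -1 (≡ 36), 31 is not a QR.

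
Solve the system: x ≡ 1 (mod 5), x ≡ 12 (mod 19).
M = 5 × 19 = 95. M₁ = 19, y₁ ≡ 4 (mod 5). M₂ = 5, y₂ ≡ 4 (mod 19). x = 1×19×4 + 12×5×4 ≡ 31 (mod 95)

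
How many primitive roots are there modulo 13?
Number of primitive roots mod 13 = φ(12) = 4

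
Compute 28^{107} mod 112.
0

Using successive squaring:
Binary expansion of 107: 1101011
Powers of 28 mod 112 (each is the square of the previous):
  28^1 ≡ 28 (mod 112)
  28^2 ≡ 28² = 784 ≡ 0 (mod 112)
  28^4 ≡ 0² = 0 ≡ 0 (mod 112)
  28^8 ≡ 0² = 0 ≡ 0 (mod 112)
  28^16 ≡ 0² = 0 ≡ 0 (mod 112)
  28^32 ≡ 0² = 0 ≡ 0 (mod 112)
  28^64 ≡ 0² = 0 ≡ 0 (mod 112)
107 = 64 + 32 + 8 + 2 + 1, so 28^107 = 28^64 × 28^32 × 28^8 × 28^2 × 28^1 ≡ 0 × 0 × 0 × 0 × 28 (mod 112)
Multiplying step by step:
  0 × 0 = 0 ≡ 0 (mod 112)
  0 × 0 = 0 ≡ 0 (mod 112)
  0 × 0 = 0 ≡ 0 (mod 112)
  0 × 28 = 0 ≡ 0 (mod 112)
Result: 28^107 ≡ 0 (mod 112)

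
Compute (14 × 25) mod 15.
5

(14 × 25) = 350
350 mod 15 = 5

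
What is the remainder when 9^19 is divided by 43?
Using repeated squaring. 19 = 16 + 2 + 1 (binary 10011). Repeated squaring mod 43: 9^1 ≡ 9; 9^2 ≡ 9² = 81 ≡ 38; 9^4 ≡ 38² = 1444 ≡ 25; 9^8 ≡ 25² = 625 ≡ 23; 9^16 ≡ 23² = 529 ≡ 13. Multiply: 9^19 = 9^16 × 9^2 × 9^1 ≡ 13 × 38 × 9 (mod 43): 13 × 38 = 494 ≡ 21; 21 × 9 = 189 ≡ 17. So 9^19 ≡ 17 (mod 43).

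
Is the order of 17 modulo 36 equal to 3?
No, the actual order is 2, not 3.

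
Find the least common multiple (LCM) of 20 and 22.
220

First find GCD(20, 22) using the Euclidean algorithm:
20 = 0 × 22 + 20
22 = 1 × 20 + 2
20 = 10 × 2 + 0
GCD(20, 22) = 2

LCM formula: LCM(a, b) = (a × b) / GCD(a, b)
LCM(20, 22) = (20 × 22) / 2
LCM(20, 22) = 440 / 2
LCM(20, 22) = 220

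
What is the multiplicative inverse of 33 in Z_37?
33^(-1) ≡ 9 (mod 37). Verification: 33 × 9 = 297 ≡ 1 (mod 37)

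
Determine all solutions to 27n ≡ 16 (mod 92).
4

Since gcd(27, 92) = 1 divides 16, a solution exists.
Multiply both sides by the inverse of 27 mod 92:
  27^(-1) mod 92 = 75
  x ≡ 75 × 16 ≡ 1200 ≡ 4 (mod 92)
Verification: 27 × 4 = 108 = 1 × 92 + 16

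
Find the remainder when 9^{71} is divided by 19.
By Fermat: 9^{18} ≡ 1 (mod 19). 71 = 3×18 + 17. So 9^{71} ≡ 9^{17} ≡ 17 (mod 19)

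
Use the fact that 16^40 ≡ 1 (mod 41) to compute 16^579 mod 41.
By Fermat: 16^{40} ≡ 1 (mod 41). 579 ≡ 19 (mod 40). So 16^{579} ≡ 16^{19} ≡ 18 (mod 41)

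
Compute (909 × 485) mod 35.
5

(909 × 485) = 440865
440865 mod 35 = 5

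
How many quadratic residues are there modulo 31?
For prime 31, there are (p-1)/2 = (31-1)/2 = 15 quadratic residues (excluding 0).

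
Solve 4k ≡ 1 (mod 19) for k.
5

Using Extended Euclidean Algorithm:
gcd(4, 19) = 1
Bezout coefficients: 4 × 5 + 19 × -1 = 1
So 4 × 5 ≡ 1 (mod 19)
The inverse is 5 mod 19 = 5
Verification: 4 × 5 = 20 = 1 × 19 + 1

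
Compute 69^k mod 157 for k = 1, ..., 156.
g^1, g^2, ..., g^{156} mod 157: {69, 51, 65, 89, 18, 143, 133, 71, 32, 10, 62, 39, 22, 105, 23, 17, 74, 82, 6, 100, 149, 76, 63, 108, 73, 13, 112, 35, 60, 58, 77, 132, 2, 138, 102, 130, 21, 36, 129, 109, 142, 64, 20, 124, 78, 44, 53, 46, 34, 148, 7, 12, 43, 141, 152, 126, 59, 146, 26, 67, 70, 120, 116, 154, 107, 4, 119, 47, 103, 42, 72, 101, 61, 127, 128, 40, 91, 156, 88, 106, 92, 68, 139, 14, 24, 86, 125, 147, 95, 118, 135, 52, 134, 140, 83, 75, 151, 57, 8, 81, 94, 49, 84, 144, 45, 122, 97, 99, 80, 25, 155, 19, 55, 27, 136, 121, 28, 48, 15, 93, 137, 33, 79, 113, 104, 111, 123, 9, 150, 145, 114, 16, 5, 31, 98, 11, 131, 90, 87, 37, 41, 3, 50, 153, 38, 110, 54, 115, 85, 56, 96, 30, 29, 117, 66, 1}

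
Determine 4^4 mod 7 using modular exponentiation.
4 = 4 (binary 100). Repeated squaring mod 7: 4^1 ≡ 4; 4^2 ≡ 4² = 16 ≡ 2; 4^4 ≡ 2² = 4 ≡ 4. So 4^4 ≡ 4 (mod 7).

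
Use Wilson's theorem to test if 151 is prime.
(150)! mod 151 = 150. Since 150 ≡ -1 (mod 151), 151 is prime.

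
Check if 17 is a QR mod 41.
By Euler's criterion: 17^{20} ≡ 40 (mod 41). Since this equals -1 (≡ 40), 17 is not a QR.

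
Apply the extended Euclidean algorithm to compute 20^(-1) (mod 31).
Extended GCD: 20(14) + 31(-9) = 1. So 20^(-1) ≡ 14 ≡ 14 (mod 31). Verify: 20 × 14 = 280 ≡ 1 (mod 31)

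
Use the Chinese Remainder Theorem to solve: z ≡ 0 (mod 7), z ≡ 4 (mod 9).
M = 7 × 9 = 63. M₁ = 9, y₁ ≡ 4 (mod 7). M₂ = 7, y₂ ≡ 4 (mod 9). z = 0×9×4 + 4×7×4 ≡ 49 (mod 63)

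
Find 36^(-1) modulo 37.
36

Using Extended Euclidean Algorithm:
gcd(36, 37) = 1
Bezout coefficients: 36 × -1 + 37 × 1 = 1
So 36 × -1 ≡ 1 (mod 37)
The inverse is -1 mod 37 = 36
Verification: 36 × 36 = 1296 = 35 × 37 + 1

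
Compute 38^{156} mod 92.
64

Using successive squaring:
Binary expansion of 156: 10011100
Powers of 38 mod 92 (each is the square of the previous):
  38^1 ≡ 38 (mod 92)
  38^2 ≡ 38² = 1444 ≡ 64 (mod 92)
  38^4 ≡ 64² = 4096 ≡ 48 (mod 92)
  38^8 ≡ 48² = 2304 ≡ 4 (mod 92)
  38^16 ≡ 4² = 16 ≡ 16 (mod 92)
  38^32 ≡ 16² = 256 ≡ 72 (mod 92)
  38^64 ≡ 72² = 5184 ≡ 32 (mod 92)
  38^128 ≡ 32² = 1024 ≡ 12 (mod 92)
156 = 128 + 16 + 8 + 4, so 38^156 = 38^128 × 38^16 × 38^8 × 38^4 ≡ 12 × 16 × 4 × 48 (mod 92)
Multiplying step by step:
  12 × 16 = 192 ≡ 8 (mod 92)
  8 × 4 = 32 ≡ 32 (mod 92)
  32 × 48 = 1536 ≡ 64 (mod 92)
Result: 38^156 ≡ 64 (mod 92)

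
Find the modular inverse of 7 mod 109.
7^(-1) ≡ 78 (mod 109). Verification: 7 × 78 = 546 ≡ 1 (mod 109)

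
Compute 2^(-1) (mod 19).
2^(-1) ≡ 10 (mod 19). Verification: 2 × 10 = 20 ≡ 1 (mod 19)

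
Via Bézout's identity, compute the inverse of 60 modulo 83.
Extended GCD: 60(18) + 83(-13) = 1. So 60^(-1) ≡ 18 ≡ 18 (mod 83). Verify: 60 × 18 = 1080 ≡ 1 (mod 83)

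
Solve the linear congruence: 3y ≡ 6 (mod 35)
2

Since gcd(3, 35) = 1 divides 6, a solution exists.
Multiply both sides by the inverse of 3 mod 35:
  3^(-1) mod 35 = 12
  x ≡ 12 × 6 ≡ 72 ≡ 2 (mod 35)
Verification: 3 × 2 = 6 = 0 × 35 + 6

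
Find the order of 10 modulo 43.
Powers of 10 mod 43: 10^1≡10, 10^2≡14, 10^3≡11, 10^4≡24, 10^5≡25, 10^6≡35, 10^7≡6, 10^8≡17, 10^9≡41, 10^10≡23, 10^11≡15, 10^12≡21, 10^13≡38, 10^14≡36, 10^15≡16, 10^16≡31, 10^17≡9, 10^18≡4, 10^19≡40, 10^20≡13, 10^21≡1. Order = 21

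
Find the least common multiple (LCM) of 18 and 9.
18

First find GCD(18, 9) using the Euclidean algorithm:
18 = 2 × 9 + 0
GCD(18, 9) = 9

LCM formula: LCM(a, b) = (a × b) / GCD(a, b)
LCM(18, 9) = (18 × 9) / 9
LCM(18, 9) = 162 / 9
LCM(18, 9) = 18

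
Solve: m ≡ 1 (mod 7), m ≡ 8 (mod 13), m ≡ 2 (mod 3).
M = 7 × 13 × 3 = 273. M₁ = 39, y₁ ≡ 2 (mod 7). M₂ = 21, y₂ ≡ 5 (mod 13). M₃ = 91, y₃ ≡ 1 (mod 3). m = 1×39×2 + 8×21×5 + 2×91×1 ≡ 8 (mod 273)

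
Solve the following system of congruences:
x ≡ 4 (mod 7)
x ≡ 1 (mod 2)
11

Using the Chinese Remainder Theorem:
M = product of moduli = 14
For equation 1: M_1 = 2, 2 ≡ 2 (mod 7), inverse of 2 mod 7 is 4 (check: 2 × 4 = 8 ≡ 1 (mod 7))
For equation 2: M_2 = 7, 7 ≡ 1 (mod 2), inverse of 7 mod 2 is 1 (check: 1 × 1 = 1 ≡ 1 (mod 2))
Combine: x ≡ Σ r_i×M_i×(M_i⁻¹ mod m_i) = 4×2×4 + 1×7×1 = 32 + 7 = 39
39 mod 14 = 11
x ≡ 11 (mod 14)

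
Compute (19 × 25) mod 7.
6

(19 × 25) = 475
475 mod 7 = 6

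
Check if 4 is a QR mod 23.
By Euler's criterion: 4^{11} ≡ 1 (mod 23). Since this equals 1, 4 is a QR.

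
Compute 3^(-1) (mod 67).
45

Using Extended Euclidean Algorithm:
gcd(3, 67) = 1
Bezout coefficients: 3 × -22 + 67 × 1 = 1
So 3 × -22 ≡ 1 (mod 67)
The inverse is -22 mod 67 = 45
Verification: 3 × 45 = 135 = 2 × 67 + 1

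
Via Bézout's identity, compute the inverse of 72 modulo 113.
Extended GCD: 72(11) + 113(-7) = 1. So 72^(-1) ≡ 11 ≡ 11 (mod 113). Verify: 72 × 11 = 792 ≡ 1 (mod 113)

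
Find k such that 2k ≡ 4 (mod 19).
2

Since gcd(2, 19) = 1 divides 4, a solution exists.
Multiply both sides by the inverse of 2 mod 19:
  2^(-1) mod 19 = 10
  x ≡ 10 × 4 ≡ 40 ≡ 2 (mod 19)
Verification: 2 × 2 = 4 = 0 × 19 + 4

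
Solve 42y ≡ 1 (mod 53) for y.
24

Using Extended Euclidean Algorithm:
gcd(42, 53) = 1
Bezout coefficients: 42 × 24 + 53 × -19 = 1
So 42 × 24 ≡ 1 (mod 53)
The inverse is 24 mod 53 = 24
Verification: 42 × 24 = 1008 = 19 × 53 + 1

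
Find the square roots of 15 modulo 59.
The square roots of 15 mod 59 are 29 and 30. Verify: 29² = 841 ≡ 15 (mod 59)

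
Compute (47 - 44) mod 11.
3

(47 - 44) = 3
3 mod 11 = 3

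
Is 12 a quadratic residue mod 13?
By Euler's criterion: 12^{6} ≡ 1 (mod 13). Since this equals 1, 12 is a QR.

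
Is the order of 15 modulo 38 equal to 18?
Yes, ord_38(15) = 18.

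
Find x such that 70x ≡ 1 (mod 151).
70^(-1) ≡ 41 (mod 151). Verification: 70 × 41 = 2870 ≡ 1 (mod 151)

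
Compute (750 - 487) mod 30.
23

(750 - 487) = 263
263 mod 30 = 23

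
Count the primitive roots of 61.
16

The number of primitive roots modulo p is φ(p-1) = φ(60)
φ(60) = 16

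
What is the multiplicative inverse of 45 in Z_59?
21

Using Extended Euclidean Algorithm:
gcd(45, 59) = 1
Bezout coefficients: 45 × 21 + 59 × -16 = 1
So 45 × 21 ≡ 1 (mod 59)
The inverse is 21 mod 59 = 21
Verification: 45 × 21 = 945 = 16 × 59 + 1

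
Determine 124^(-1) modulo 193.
124^(-1) ≡ 179 (mod 193). Verification: 124 × 179 = 22196 ≡ 1 (mod 193)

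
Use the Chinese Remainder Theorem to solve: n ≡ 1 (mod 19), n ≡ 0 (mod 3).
39

Using the Chinese Remainder Theorem:
M = product of moduli = 57
For equation 1: M_1 = 3, 3 ≡ 3 (mod 19), inverse of 3 mod 19 is 13 (check: 3 × 13 = 39 ≡ 1 (mod 19))
For equation 2: M_2 = 19, 19 ≡ 1 (mod 3), inverse of 19 mod 3 is 1 (check: 1 × 1 = 1 ≡ 1 (mod 3))
Combine: n ≡ Σ r_i×M_i×(M_i⁻¹ mod m_i) = 1×3×13 + 0×19×1 = 39 + 0 = 39
39 mod 57 = 39
n ≡ 39 (mod 57)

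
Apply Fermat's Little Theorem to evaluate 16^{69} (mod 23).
2

By Fermat's Little Theorem, a^(p-1) ≡ 1 (mod p) for prime p and gcd(a, p) = 1
Here p = 23, so 16^22 ≡ 1 (mod 23)
We can reduce the exponent: 69 mod 22 = 3
So 16^69 ≡ 16^3 (mod 23)
Computing: 16^3 mod 23 = 2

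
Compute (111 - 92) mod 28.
19

(111 - 92) = 19
19 mod 28 = 19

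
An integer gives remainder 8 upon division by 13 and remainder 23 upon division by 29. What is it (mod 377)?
M = 13 × 29 = 377. M₁ = 29, y₁ ≡ 9 (mod 13). M₂ = 13, y₂ ≡ 9 (mod 29). m = 8×29×9 + 23×13×9 ≡ 255 (mod 377). The smallest positive such number is 255.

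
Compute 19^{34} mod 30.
1

Using successive squaring:
Binary expansion of 34: 100010
Powers of 19 mod 30 (each is the square of the previous):
  19^1 ≡ 19 (mod 30)
  19^2 ≡ 19² = 361 ≡ 1 (mod 30)
  19^4 ≡ 1² = 1 ≡ 1 (mod 30)
  19^8 ≡ 1² = 1 ≡ 1 (mod 30)
  19^16 ≡ 1² = 1 ≡ 1 (mod 30)
  19^32 ≡ 1² = 1 ≡ 1 (mod 30)
34 = 32 + 2, so 19^34 = 19^32 × 19^2 ≡ 1 × 1 (mod 30)
Multiplying step by step:
  1 × 1 = 1 ≡ 1 (mod 30)
Result: 19^34 ≡ 1 (mod 30)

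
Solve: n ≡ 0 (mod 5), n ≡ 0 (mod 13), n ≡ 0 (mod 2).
M = 5 × 13 × 2 = 130. M₁ = 26, y₁ ≡ 1 (mod 5). M₂ = 10, y₂ ≡ 4 (mod 13). M₃ = 65, y₃ ≡ 1 (mod 2). n = 0×26×1 + 0×10×4 + 0×65×1 ≡ 0 (mod 130)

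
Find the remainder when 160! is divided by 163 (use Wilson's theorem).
(162)! = (160)! × (161) × (162) ≡ -1 (mod 163). So (160)! ≡ -1 × [(162)(161)]^(-1) ≡ 81 (mod 163)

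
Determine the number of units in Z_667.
616

Prime factorization: 667 = 23 × 29
Using the formula φ(n) = n × Π(1 - 1/p) for each prime factor p:
φ(667) = 667 × (1 - 1/23) × (1 - 1/29)
φ(667) = 616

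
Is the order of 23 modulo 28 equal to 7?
No, the actual order is 6, not 7.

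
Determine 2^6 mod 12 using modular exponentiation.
6 = 4 + 2 (binary 110). Repeated squaring mod 12: 2^1 ≡ 2; 2^2 ≡ 2² = 4 ≡ 4; 2^4 ≡ 4² = 16 ≡ 4. Multiply: 2^6 = 2^4 × 2^2 ≡ 4 × 4 (mod 12): 4 × 4 = 16 ≡ 4. So 2^6 ≡ 4 (mod 12).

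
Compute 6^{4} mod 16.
0

Using successive squaring:
Binary expansion of 4: 100
Powers of 6 mod 16 (each is the square of the previous):
  6^1 ≡ 6 (mod 16)
  6^2 ≡ 6² = 36 ≡ 4 (mod 16)
  6^4 ≡ 4² = 16 ≡ 0 (mod 16)
4 is a power of 2, so 6^4 is the last square: ≡ 0 (mod 16)
Result: 6^4 ≡ 0 (mod 16)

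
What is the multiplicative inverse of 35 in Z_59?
27

Using Extended Euclidean Algorithm:
gcd(35, 59) = 1
Bezout coefficients: 35 × 27 + 59 × -16 = 1
So 35 × 27 ≡ 1 (mod 59)
The inverse is 27 mod 59 = 27
Verification: 35 × 27 = 945 = 16 × 59 + 1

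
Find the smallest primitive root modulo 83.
p - 1 = 82 has prime divisors 2, 41. h is a primitive root mod 83 iff h^(82/q) ≢ 1 (mod 83) for each such q.
h = 2: 2^41 ≡ 82, 2^2 ≡ 4 (mod 83); none is 1, so 2 has order 82 and is a primitive root.
The smallest primitive root mod 83 is g = 2.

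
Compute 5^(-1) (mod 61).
49

Using Extended Euclidean Algorithm:
gcd(5, 61) = 1
Bezout coefficients: 5 × -12 + 61 × 1 = 1
So 5 × -12 ≡ 1 (mod 61)
The inverse is -12 mod 61 = 49
Verification: 5 × 49 = 245 = 4 × 61 + 1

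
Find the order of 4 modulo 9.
Powers of 4 mod 9: 4^1≡4, 4^2≡7, 4^3≡1. Order = 3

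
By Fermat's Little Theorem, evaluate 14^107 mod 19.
By Fermat: 14^{18} ≡ 1 (mod 19). 107 = 5×18 + 17. So 14^{107} ≡ 14^{17} ≡ 15 (mod 19)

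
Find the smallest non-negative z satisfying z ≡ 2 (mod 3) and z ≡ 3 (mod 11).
M = 3 × 11 = 33. M₁ = 11, y₁ ≡ 2 (mod 3). M₂ = 3, y₂ ≡ 4 (mod 11). z = 2×11×2 + 3×3×4 ≡ 14 (mod 33)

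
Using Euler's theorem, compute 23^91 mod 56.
By Euler: 23^{24} ≡ 1 (mod 56) since gcd(23, 56) = 1. 91 = 3×24 + 19. So 23^{91} ≡ 23^{19} ≡ 23 (mod 56)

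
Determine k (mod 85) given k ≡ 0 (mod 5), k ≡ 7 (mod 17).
75

Using the Chinese Remainder Theorem:
M = product of moduli = 85
For equation 1: M_1 = 17, 17 ≡ 2 (mod 5), inverse of 17 mod 5 is 3 (check: 2 × 3 = 6 ≡ 1 (mod 5))
For equation 2: M_2 = 5, 5 ≡ 5 (mod 17), inverse of 5 mod 17 is 7 (check: 5 × 7 = 35 ≡ 1 (mod 17))
Combine: k ≡ Σ r_i×M_i×(M_i⁻¹ mod m_i) = 0×17×3 + 7×5×7 = 0 + 245 = 245
245 mod 85 = 75
k ≡ 75 (mod 85)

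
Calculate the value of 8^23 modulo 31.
Using repeated squaring. 23 = 16 + 4 + 2 + 1 (binary 10111). Repeated squaring mod 31: 8^1 ≡ 8; 8^2 ≡ 8² = 64 ≡ 2; 8^4 ≡ 2² = 4 ≡ 4; 8^8 ≡ 4² = 16 ≡ 16; 8^16 ≡ 16² = 256 ≡ 8. Multiply: 8^23 = 8^16 × 8^4 × 8^2 × 8^1 ≡ 8 × 4 × 2 × 8 (mod 31): 8 × 4 = 32 ≡ 1; 1 × 2 = 2 ≡ 2; 2 × 8 = 16 ≡ 16. So 8^23 ≡ 16 (mod 31).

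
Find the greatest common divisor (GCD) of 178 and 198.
2

Using the Euclidean algorithm:
178 = 0 × 198 + 178
198 = 1 × 178 + 20
178 = 8 × 20 + 18
20 = 1 × 18 + 2
18 = 9 × 2 + 0

GCD(178, 198) = 2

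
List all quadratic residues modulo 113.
QRs mod 113: {1, 2, 4, 7, 8, 9, 11, 13, 14, 15, 16, 18, 22, 25, 26, 28, 30, 31, 32, 36, 41, 44, 49, 50, 51, 52, 53, 56, 57, 60, 61, 62, 63, 64, 69, 72, 77, 81, 82, 83, 85, 87, 88, 91, 95, 97, 98, 99, 100, 102, 104, 105, 106, 109, 111, 112}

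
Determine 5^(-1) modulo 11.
5^(-1) ≡ 9 (mod 11). Verification: 5 × 9 = 45 ≡ 1 (mod 11)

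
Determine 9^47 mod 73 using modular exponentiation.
Using repeated squaring. 47 = 32 + 8 + 4 + 2 + 1 (binary 101111). Repeated squaring mod 73: 9^1 ≡ 9; 9^2 ≡ 9² = 81 ≡ 8; 9^4 ≡ 8² = 64 ≡ 64; 9^8 ≡ 64² = 4096 ≡ 8; 9^16 ≡ 8² = 64 ≡ 64; 9^32 ≡ 64² = 4096 ≡ 8. Multiply: 9^47 = 9^32 × 9^8 × 9^4 × 9^2 × 9^1 ≡ 8 × 8 × 64 × 8 × 9 (mod 73): 8 × 8 = 64 ≡ 64; 64 × 64 = 4096 ≡ 8; 8 × 8 = 64 ≡ 64; 64 × 9 = 576 ≡ 65. So 9^47 ≡ 65 (mod 73).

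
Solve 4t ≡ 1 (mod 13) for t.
10

Using Extended Euclidean Algorithm:
gcd(4, 13) = 1
Bezout coefficients: 4 × -3 + 13 × 1 = 1
So 4 × -3 ≡ 1 (mod 13)
The inverse is -3 mod 13 = 10
Verification: 4 × 10 = 40 = 3 × 13 + 1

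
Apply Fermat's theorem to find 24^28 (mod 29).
By Fermat's Little Theorem, 24^{28} ≡ 1 (mod 29) since 29 is prime and gcd(24, 29) = 1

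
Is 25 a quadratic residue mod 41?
By Euler's criterion: 25^{20} ≡ 1 (mod 41). Since this equals 1, 25 is a QR.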